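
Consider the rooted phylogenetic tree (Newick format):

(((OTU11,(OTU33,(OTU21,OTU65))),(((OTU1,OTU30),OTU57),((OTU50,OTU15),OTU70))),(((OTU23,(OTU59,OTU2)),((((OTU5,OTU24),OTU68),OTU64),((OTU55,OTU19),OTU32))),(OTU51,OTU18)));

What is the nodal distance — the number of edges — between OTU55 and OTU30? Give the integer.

11

The MRCA of OTU55 and OTU30 is the root of the tree.
From OTU55 up to that node: 6 branches. From OTU30 up to the same node: 5 branches. Total: 6 + 5 = 11.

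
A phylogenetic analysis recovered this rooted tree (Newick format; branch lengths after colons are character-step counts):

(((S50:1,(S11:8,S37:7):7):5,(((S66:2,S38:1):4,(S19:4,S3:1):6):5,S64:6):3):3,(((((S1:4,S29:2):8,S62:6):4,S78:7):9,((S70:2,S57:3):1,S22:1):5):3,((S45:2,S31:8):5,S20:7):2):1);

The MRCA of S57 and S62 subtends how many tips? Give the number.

7

The MRCA of S57 and S62 is the node subtending ((((S1,S29),S62),S78),((S70,S57),S22)).
That clade contains 7 terminal taxa: S1, S22, S29, S57, S62, S70, S78.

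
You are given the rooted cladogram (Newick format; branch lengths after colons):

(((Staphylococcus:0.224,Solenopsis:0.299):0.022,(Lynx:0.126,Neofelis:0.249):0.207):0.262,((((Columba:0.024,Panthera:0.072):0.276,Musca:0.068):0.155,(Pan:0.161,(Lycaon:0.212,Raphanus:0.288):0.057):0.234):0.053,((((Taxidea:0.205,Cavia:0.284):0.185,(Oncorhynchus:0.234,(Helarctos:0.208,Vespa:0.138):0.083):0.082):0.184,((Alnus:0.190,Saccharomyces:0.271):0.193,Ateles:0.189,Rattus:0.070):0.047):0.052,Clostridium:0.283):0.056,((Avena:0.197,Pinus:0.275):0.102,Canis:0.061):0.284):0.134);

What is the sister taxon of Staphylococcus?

Solenopsis

Staphylococcus attaches to the tree at the node subtending (Staphylococcus,Solenopsis).
The other lineage descending from that same node — the sister group — is the single tip Solenopsis.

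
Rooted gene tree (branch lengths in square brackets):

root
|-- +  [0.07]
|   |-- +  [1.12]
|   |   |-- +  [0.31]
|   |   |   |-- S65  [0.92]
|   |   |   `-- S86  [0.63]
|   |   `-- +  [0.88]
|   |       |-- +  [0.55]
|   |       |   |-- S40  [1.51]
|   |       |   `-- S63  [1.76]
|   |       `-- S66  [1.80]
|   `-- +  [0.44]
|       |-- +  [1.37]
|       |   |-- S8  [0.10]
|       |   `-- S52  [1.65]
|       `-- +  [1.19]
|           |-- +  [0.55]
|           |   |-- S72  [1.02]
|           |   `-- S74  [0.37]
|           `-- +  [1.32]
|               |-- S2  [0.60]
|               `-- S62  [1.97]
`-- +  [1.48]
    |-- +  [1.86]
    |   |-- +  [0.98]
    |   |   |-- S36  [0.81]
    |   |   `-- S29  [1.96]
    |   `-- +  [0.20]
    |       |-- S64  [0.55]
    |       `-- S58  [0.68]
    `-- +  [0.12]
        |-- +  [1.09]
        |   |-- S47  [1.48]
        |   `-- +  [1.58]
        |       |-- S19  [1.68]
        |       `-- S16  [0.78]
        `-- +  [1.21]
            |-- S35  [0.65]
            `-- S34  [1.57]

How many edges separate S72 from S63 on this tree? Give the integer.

8

The MRCA of S72 and S63 is the node subtending (((S65,S86),((S40,S63),S66)),((S8,S52),((S72,S74),(S2,S62)))).
From S72 up to that node: 4 branches. From S63 up to the same node: 4 branches. Total: 4 + 4 = 8.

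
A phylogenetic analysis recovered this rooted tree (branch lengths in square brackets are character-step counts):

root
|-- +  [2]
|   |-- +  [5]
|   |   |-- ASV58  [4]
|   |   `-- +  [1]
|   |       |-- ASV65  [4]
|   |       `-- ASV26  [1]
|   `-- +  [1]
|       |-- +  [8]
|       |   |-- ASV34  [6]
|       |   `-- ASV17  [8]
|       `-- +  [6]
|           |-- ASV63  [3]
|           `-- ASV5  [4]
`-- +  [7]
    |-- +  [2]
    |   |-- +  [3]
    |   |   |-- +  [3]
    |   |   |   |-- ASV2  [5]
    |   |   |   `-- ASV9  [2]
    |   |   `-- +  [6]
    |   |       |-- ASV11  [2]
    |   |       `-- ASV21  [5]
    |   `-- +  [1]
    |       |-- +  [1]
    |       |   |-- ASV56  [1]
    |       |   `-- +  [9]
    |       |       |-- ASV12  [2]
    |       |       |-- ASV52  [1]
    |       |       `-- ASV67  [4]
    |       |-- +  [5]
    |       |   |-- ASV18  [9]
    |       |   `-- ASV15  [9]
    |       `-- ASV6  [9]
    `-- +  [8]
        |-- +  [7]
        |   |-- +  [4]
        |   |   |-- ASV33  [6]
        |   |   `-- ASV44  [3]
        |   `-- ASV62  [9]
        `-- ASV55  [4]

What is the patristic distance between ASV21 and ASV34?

The path runs ASV21 → … → MRCA → … → ASV34; the MRCA is the root of the tree.
Branch lengths along that path: 5 + 6 + 3 + 2 + 7 + 2 + 1 + 8 + 6 = 40.

40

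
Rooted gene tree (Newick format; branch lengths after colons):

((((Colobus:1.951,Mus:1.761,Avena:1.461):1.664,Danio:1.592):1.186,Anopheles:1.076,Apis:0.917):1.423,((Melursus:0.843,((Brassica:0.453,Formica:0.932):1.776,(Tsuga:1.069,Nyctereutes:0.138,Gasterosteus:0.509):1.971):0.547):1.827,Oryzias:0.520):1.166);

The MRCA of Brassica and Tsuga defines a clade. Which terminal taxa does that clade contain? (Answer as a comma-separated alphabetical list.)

Tracing Brassica: it sits inside (Brassica,Formica).
Tracing Tsuga: it sits inside (Tsuga,Nyctereutes,Gasterosteus).
The smallest clade enclosing both is ((Brassica,Formica),(Tsuga,Nyctereutes,Gasterosteus)); the answer is its 5 terminal taxa in alphabetical order.

Brassica, Formica, Gasterosteus, Nyctereutes, Tsuga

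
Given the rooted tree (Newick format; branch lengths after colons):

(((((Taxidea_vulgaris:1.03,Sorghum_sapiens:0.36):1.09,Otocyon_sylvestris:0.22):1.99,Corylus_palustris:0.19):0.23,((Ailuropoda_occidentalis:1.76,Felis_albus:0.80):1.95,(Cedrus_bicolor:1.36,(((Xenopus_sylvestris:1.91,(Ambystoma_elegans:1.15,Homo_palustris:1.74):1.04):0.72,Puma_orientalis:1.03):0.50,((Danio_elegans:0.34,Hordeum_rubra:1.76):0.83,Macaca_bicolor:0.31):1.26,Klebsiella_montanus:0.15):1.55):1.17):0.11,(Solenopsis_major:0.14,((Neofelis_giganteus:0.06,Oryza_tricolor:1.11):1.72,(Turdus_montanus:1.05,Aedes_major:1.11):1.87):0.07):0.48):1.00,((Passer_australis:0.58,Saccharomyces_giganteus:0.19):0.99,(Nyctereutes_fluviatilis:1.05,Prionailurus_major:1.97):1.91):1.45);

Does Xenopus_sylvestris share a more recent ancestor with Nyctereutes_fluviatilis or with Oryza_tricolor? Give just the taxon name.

The MRCA of Xenopus_sylvestris and Oryza_tricolor subtends ((((Taxidea_vulgaris,Sorghum_sapiens),Otocyon_sylvestris),Corylus_palustris),((Ailuropoda_occidentalis,Felis_albus),(Cedrus_bicolor,(((Xenopus_sylvestris,(Ambystoma_elegans,Homo_palustris)),Puma_orientalis),((Danio_elegans,Hordeum_rubra),Macaca_bicolor),Klebsiella_montanus))),(Solenopsis_major,((Neofelis_giganteus,Oryza_tricolor),(Turdus_montanus,Aedes_major)))) (20 taxa).
The MRCA of Xenopus_sylvestris and Nyctereutes_fluviatilis is the root, subtending the entire tree (24 taxa).
The first is nested inside the second, so Xenopus_sylvestris shares a more recent common ancestor with Oryza_tricolor.

Oryza_tricolor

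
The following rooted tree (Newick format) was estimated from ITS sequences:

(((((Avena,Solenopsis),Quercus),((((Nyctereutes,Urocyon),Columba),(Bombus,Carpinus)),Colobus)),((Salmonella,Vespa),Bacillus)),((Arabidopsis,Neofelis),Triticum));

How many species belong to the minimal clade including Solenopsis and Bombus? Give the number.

The MRCA of Solenopsis and Bombus is the node subtending (((Avena,Solenopsis),Quercus),((((Nyctereutes,Urocyon),Columba),(Bombus,Carpinus)),Colobus)).
That clade contains 9 terminal taxa: Avena, Bombus, Carpinus, Colobus, Columba, Nyctereutes, Quercus, Solenopsis, Urocyon.

9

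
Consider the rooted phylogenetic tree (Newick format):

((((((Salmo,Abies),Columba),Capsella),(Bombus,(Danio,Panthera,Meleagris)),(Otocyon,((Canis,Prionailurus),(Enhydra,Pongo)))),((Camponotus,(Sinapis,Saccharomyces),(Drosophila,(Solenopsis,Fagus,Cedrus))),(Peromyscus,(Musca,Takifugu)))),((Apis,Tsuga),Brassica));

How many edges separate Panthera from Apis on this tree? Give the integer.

8

The MRCA of Panthera and Apis is the root of the tree.
From Panthera up to that node: 5 branches. From Apis up to the same node: 3 branches. Total: 5 + 3 = 8.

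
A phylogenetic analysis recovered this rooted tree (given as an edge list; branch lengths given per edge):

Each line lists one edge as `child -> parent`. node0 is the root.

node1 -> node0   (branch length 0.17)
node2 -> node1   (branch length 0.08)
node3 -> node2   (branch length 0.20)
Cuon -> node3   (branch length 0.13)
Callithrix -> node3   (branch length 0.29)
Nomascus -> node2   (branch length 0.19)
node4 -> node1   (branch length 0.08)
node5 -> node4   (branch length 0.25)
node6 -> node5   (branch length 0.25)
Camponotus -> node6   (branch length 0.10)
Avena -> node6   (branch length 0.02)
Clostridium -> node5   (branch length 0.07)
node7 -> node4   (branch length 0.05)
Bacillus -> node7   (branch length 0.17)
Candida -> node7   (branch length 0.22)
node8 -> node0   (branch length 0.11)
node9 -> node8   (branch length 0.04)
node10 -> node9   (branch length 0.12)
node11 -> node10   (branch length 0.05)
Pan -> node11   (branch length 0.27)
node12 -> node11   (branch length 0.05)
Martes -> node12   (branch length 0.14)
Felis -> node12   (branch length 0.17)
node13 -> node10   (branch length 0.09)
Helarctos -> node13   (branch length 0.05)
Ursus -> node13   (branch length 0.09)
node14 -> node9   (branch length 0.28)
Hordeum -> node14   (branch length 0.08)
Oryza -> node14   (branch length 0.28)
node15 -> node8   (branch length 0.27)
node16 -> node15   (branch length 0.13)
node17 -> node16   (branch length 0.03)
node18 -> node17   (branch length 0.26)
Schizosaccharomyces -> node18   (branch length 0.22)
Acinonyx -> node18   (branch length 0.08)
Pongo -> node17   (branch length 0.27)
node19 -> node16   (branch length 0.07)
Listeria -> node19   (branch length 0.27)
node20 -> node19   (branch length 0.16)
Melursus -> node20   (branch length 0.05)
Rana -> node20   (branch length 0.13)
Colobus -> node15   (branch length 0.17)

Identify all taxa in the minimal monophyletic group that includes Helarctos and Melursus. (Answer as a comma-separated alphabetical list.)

Acinonyx, Colobus, Felis, Helarctos, Hordeum, Listeria, Martes, Melursus, Oryza, Pan, Pongo, Rana, Schizosaccharomyces, Ursus

Tracing Helarctos: it sits inside (Helarctos,Ursus).
Tracing Melursus: it sits inside (Melursus,Rana).
The smallest clade enclosing both is ((((Pan,(Martes,Felis)),(Helarctos,Ursus)),(Hordeum,Oryza)),((((Schizosaccharomyces,Acinonyx),Pongo),(Listeria,(Melursus,Rana))),Colobus)); the answer is its 14 terminal taxa in alphabetical order.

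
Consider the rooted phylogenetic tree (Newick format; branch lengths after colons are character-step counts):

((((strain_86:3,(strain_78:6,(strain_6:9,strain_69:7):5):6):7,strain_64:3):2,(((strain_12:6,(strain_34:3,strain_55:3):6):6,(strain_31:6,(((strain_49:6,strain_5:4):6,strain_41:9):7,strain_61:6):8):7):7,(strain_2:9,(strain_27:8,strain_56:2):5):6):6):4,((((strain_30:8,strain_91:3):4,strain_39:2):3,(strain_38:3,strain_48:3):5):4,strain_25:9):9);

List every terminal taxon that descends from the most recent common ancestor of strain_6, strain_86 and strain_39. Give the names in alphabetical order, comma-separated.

strain_12, strain_2, strain_25, strain_27, strain_30, strain_31, strain_34, strain_38, strain_39, strain_41, strain_48, strain_49, strain_5, strain_55, strain_56, strain_6, strain_61, strain_64, strain_69, strain_78, strain_86, strain_91

Tracing strain_6: it sits inside (strain_6,strain_69).
Tracing strain_86: it sits inside (strain_86,(strain_78,(strain_6,strain_69))).
Tracing strain_39: it sits inside ((strain_30,strain_91),strain_39).
The smallest clade enclosing all 3 is the whole tree (their MRCA is the root), so the answer is all 22 tips in alphabetical order.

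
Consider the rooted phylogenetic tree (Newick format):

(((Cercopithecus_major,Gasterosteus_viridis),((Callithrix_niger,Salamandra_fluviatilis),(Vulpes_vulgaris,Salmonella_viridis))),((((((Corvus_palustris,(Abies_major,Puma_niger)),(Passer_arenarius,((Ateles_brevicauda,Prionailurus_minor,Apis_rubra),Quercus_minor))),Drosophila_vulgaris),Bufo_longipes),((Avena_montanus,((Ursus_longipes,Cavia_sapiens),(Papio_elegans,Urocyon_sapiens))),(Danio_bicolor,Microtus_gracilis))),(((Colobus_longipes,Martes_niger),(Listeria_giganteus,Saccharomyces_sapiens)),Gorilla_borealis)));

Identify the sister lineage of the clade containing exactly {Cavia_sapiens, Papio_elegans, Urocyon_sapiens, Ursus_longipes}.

Avena_montanus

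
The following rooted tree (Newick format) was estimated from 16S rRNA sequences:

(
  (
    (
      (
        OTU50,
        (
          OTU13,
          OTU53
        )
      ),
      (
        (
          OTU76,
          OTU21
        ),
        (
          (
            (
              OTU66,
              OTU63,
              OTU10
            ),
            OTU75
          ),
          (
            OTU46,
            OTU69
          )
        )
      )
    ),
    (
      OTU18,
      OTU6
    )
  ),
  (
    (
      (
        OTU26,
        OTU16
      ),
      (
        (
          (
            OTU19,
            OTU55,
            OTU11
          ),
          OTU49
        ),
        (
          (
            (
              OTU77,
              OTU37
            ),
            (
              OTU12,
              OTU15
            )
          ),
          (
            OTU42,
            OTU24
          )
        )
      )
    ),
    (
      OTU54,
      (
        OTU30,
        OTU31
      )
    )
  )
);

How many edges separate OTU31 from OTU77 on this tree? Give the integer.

9

The MRCA of OTU31 and OTU77 is the node subtending (((OTU26,OTU16),(((OTU19,OTU55,OTU11),OTU49),(((OTU77,OTU37),(OTU12,OTU15)),(OTU42,OTU24)))),(OTU54,(OTU30,OTU31))).
From OTU31 up to that node: 3 branches. From OTU77 up to the same node: 6 branches. Total: 3 + 6 = 9.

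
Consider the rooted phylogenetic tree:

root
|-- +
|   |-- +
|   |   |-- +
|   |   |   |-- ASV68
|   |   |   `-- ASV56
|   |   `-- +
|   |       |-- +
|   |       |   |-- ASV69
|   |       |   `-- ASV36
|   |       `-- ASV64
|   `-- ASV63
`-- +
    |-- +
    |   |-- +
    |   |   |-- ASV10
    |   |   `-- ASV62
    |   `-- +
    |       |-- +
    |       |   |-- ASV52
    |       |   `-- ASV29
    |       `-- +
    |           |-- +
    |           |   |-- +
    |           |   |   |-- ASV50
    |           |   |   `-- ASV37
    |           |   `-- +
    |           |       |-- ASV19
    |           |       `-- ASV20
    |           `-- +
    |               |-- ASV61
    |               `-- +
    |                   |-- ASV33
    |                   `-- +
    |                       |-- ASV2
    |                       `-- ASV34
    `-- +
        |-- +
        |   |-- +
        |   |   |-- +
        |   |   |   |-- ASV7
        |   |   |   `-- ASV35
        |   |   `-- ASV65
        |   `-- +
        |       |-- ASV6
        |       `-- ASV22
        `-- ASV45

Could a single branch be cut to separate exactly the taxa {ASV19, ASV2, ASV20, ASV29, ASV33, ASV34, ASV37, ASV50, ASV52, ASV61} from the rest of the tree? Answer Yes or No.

The most recent common ancestor of these taxa subtends ((ASV52,ASV29),(((ASV50,ASV37),(ASV19,ASV20)),(ASV61,(ASV33,(ASV2,ASV34))))).
That clade has exactly 10 tips — every listed taxon and nothing else — so the group is monophyletic.

Yes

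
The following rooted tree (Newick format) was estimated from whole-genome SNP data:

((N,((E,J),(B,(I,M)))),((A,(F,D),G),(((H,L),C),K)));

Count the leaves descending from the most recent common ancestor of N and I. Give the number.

The MRCA of N and I is the node subtending (N,((E,J),(B,(I,M)))).
That clade contains 6 terminal taxa: B, E, I, J, M, N.

6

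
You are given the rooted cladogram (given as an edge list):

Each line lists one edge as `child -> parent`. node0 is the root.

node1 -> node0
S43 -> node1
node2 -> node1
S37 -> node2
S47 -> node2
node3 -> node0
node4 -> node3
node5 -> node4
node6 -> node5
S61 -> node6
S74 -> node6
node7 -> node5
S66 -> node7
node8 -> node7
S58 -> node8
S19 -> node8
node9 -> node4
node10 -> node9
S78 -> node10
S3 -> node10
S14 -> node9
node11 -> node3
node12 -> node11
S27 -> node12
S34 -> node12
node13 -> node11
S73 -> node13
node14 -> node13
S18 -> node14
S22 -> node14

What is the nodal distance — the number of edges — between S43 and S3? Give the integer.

7

The MRCA of S43 and S3 is the root of the tree.
From S43 up to that node: 2 branches. From S3 up to the same node: 5 branches. Total: 2 + 5 = 7.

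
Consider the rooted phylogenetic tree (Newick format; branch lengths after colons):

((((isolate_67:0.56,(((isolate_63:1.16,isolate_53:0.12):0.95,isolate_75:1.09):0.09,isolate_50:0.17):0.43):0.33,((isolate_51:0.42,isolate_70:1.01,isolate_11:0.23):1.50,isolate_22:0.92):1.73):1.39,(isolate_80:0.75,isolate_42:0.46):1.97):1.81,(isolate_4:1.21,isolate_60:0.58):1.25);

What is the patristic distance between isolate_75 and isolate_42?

5.76

The path runs isolate_75 → … → MRCA → … → isolate_42; the MRCA is the node subtending (((isolate_67,(((isolate_63,isolate_53),isolate_75),isolate_50)),((isolate_51,isolate_70,isolate_11),isolate_22)),(isolate_80,isolate_42)).
Branch lengths along that path: 1.09 + 0.09 + 0.43 + 0.33 + 1.39 + 1.97 + 0.46 = 5.76.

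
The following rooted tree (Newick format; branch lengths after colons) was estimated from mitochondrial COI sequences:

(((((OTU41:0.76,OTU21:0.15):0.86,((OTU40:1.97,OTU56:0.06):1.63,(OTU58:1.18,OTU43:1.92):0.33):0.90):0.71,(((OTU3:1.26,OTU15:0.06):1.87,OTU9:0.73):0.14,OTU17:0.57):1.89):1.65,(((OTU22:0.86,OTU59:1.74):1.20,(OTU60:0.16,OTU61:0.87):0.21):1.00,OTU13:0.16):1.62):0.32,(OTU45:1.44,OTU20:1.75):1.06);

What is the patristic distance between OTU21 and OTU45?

The path runs OTU21 → … → MRCA → … → OTU45; the MRCA is the root of the tree.
Branch lengths along that path: 0.15 + 0.86 + 0.71 + 1.65 + 0.32 + 1.06 + 1.44 = 6.19.

6.19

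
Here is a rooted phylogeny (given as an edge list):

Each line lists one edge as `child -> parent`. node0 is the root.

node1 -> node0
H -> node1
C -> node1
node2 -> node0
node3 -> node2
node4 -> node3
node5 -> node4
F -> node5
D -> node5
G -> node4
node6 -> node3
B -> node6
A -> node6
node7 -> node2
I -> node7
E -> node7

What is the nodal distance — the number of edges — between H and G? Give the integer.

6

The MRCA of H and G is the root of the tree.
From H up to that node: 2 branches. From G up to the same node: 4 branches. Total: 2 + 4 = 6.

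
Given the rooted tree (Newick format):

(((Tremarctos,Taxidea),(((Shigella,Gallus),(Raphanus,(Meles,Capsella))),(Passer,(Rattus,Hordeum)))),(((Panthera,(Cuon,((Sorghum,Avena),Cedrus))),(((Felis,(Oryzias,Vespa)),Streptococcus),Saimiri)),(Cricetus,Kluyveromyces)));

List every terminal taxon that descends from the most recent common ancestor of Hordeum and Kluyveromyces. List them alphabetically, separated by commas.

Avena, Capsella, Cedrus, Cricetus, Cuon, Felis, Gallus, Hordeum, Kluyveromyces, Meles, Oryzias, Panthera, Passer, Raphanus, Rattus, Saimiri, Shigella, Sorghum, Streptococcus, Taxidea, Tremarctos, Vespa

Tracing Hordeum: it sits inside (Rattus,Hordeum).
Tracing Kluyveromyces: it sits inside (Cricetus,Kluyveromyces).
The smallest clade enclosing both is the whole tree (their MRCA is the root), so the answer is all 22 tips in alphabetical order.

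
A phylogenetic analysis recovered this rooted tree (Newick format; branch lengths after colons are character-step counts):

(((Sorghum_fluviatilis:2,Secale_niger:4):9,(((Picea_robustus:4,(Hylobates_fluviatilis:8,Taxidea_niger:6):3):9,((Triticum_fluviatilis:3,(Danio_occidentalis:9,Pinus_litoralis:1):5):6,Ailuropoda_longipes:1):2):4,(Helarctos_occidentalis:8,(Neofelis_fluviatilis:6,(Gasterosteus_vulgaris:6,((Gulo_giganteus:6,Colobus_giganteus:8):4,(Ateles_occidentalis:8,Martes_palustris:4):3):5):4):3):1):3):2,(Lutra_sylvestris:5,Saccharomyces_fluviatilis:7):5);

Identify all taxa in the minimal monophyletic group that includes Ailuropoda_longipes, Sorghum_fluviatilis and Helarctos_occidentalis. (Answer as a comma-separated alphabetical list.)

Ailuropoda_longipes, Ateles_occidentalis, Colobus_giganteus, Danio_occidentalis, Gasterosteus_vulgaris, Gulo_giganteus, Helarctos_occidentalis, Hylobates_fluviatilis, Martes_palustris, Neofelis_fluviatilis, Picea_robustus, Pinus_litoralis, Secale_niger, Sorghum_fluviatilis, Taxidea_niger, Triticum_fluviatilis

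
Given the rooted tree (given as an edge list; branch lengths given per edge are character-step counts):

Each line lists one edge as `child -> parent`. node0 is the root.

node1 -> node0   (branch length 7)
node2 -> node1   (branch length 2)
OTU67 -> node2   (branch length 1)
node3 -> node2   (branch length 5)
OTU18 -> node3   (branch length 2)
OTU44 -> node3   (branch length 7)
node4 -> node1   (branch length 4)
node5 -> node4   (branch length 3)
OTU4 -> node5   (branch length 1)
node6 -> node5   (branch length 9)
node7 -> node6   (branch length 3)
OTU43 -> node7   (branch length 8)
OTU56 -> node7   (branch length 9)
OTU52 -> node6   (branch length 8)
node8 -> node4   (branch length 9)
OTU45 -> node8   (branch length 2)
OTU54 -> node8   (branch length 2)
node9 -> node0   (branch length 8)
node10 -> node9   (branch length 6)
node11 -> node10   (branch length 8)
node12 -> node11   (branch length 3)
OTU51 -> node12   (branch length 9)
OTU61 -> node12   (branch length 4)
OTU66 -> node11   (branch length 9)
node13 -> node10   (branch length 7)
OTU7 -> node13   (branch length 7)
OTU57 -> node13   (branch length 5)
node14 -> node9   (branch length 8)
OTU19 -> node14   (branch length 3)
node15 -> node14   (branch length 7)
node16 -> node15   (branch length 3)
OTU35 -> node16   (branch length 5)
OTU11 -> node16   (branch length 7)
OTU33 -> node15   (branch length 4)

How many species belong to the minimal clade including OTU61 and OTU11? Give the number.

9

The MRCA of OTU61 and OTU11 is the node subtending ((((OTU51,OTU61),OTU66),(OTU7,OTU57)),(OTU19,((OTU35,OTU11),OTU33))).
That clade contains 9 terminal taxa: OTU11, OTU19, OTU33, OTU35, OTU51, OTU57, OTU61, OTU66, OTU7.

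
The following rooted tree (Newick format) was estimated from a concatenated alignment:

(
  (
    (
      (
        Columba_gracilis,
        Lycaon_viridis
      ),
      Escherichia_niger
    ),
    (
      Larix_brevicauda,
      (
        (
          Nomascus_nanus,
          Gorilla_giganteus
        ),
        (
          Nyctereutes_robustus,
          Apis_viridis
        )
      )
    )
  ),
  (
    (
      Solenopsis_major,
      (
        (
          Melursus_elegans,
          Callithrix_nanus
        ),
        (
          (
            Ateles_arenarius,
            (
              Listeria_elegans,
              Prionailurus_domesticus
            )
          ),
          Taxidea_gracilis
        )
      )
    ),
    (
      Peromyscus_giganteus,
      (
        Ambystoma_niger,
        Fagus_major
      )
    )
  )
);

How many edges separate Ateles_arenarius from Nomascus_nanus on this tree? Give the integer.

The MRCA of Ateles_arenarius and Nomascus_nanus is the root of the tree.
From Ateles_arenarius up to that node: 6 branches. From Nomascus_nanus up to the same node: 5 branches. Total: 6 + 5 = 11.

11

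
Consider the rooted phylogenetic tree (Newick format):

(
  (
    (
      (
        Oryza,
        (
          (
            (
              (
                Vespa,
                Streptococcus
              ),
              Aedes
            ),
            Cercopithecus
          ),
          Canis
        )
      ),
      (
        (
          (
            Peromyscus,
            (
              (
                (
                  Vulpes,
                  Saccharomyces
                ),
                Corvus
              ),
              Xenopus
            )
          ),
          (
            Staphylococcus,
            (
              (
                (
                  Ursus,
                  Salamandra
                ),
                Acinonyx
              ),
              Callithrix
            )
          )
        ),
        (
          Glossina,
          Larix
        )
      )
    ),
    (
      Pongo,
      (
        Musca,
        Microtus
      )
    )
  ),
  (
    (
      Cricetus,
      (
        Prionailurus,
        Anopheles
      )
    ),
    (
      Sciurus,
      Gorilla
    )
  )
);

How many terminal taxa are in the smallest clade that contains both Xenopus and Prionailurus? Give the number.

The MRCA of Xenopus and Prionailurus is the root, so the clade is the entire tree.
That clade contains 26 terminal taxa: Acinonyx, Aedes, Anopheles, Callithrix, Canis, Cercopithecus, Corvus, Cricetus, Glossina, Gorilla, Larix, Microtus, Musca, Oryza, Peromyscus, Pongo, Prionailurus, Saccharomyces, Salamandra, Sciurus, Staphylococcus, Streptococcus, Ursus, Vespa, Vulpes, Xenopus.

26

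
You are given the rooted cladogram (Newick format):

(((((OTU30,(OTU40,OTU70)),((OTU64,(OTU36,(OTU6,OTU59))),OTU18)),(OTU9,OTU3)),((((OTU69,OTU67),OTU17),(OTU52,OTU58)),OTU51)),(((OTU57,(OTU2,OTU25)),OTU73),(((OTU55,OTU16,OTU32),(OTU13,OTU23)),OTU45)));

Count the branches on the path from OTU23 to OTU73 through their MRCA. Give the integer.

The MRCA of OTU23 and OTU73 is the node subtending (((OTU57,(OTU2,OTU25)),OTU73),(((OTU55,OTU16,OTU32),(OTU13,OTU23)),OTU45)).
From OTU23 up to that node: 4 branches. From OTU73 up to the same node: 2 branches. Total: 4 + 2 = 6.

6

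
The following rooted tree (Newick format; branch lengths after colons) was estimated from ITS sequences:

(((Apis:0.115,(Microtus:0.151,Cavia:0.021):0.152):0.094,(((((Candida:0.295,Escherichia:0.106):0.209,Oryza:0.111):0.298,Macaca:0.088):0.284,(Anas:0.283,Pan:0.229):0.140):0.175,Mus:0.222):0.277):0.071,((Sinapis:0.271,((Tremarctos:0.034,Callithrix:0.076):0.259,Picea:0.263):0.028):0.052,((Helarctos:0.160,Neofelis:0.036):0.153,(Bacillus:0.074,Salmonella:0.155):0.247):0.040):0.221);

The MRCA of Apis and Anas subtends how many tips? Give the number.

The MRCA of Apis and Anas is the node subtending ((Apis,(Microtus,Cavia)),(((((Candida,Escherichia),Oryza),Macaca),(Anas,Pan)),Mus)).
That clade contains 10 terminal taxa: Anas, Apis, Candida, Cavia, Escherichia, Macaca, Microtus, Mus, Oryza, Pan.

10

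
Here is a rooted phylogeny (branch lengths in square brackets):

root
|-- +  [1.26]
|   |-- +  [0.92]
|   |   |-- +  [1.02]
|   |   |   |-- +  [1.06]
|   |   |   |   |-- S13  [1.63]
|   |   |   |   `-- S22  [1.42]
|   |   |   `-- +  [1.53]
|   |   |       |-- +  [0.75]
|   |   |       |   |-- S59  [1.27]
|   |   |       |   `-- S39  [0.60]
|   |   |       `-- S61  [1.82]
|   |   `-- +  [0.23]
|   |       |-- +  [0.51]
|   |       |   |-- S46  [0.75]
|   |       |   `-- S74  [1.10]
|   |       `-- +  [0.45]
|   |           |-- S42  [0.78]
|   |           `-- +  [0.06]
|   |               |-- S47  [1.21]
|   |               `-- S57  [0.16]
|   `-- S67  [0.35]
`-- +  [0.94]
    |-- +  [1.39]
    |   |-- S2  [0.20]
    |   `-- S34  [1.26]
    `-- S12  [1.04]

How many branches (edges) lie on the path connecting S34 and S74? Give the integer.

The MRCA of S34 and S74 is the root of the tree.
From S34 up to that node: 3 branches. From S74 up to the same node: 5 branches. Total: 3 + 5 = 8.

8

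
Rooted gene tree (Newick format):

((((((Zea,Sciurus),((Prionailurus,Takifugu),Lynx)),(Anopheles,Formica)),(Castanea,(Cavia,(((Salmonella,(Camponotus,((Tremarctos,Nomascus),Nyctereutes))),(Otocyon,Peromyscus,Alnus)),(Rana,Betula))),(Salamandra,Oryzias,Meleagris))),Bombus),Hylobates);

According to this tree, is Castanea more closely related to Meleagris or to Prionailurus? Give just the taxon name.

Meleagris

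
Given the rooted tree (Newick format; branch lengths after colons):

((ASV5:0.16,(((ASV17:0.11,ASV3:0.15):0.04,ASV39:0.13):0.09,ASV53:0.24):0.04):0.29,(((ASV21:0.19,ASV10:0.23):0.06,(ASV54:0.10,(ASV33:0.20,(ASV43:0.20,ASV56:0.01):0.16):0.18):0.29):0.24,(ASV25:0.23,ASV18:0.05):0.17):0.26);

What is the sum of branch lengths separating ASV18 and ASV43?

1.29

The path runs ASV18 → … → MRCA → … → ASV43; the MRCA is the node subtending (((ASV21,ASV10),(ASV54,(ASV33,(ASV43,ASV56)))),(ASV25,ASV18)).
Branch lengths along that path: 0.05 + 0.17 + 0.24 + 0.29 + 0.18 + 0.16 + 0.20 = 1.29.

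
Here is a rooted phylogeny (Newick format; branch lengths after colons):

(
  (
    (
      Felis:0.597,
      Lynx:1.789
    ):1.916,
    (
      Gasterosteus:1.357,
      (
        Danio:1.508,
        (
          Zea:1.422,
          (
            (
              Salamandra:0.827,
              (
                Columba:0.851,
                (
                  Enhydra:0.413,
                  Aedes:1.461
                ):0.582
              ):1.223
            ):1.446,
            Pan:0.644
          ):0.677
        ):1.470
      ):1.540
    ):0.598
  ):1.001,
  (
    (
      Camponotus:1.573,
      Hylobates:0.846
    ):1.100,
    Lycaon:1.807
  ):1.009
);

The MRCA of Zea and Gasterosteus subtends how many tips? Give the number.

The MRCA of Zea and Gasterosteus is the node subtending (Gasterosteus,(Danio,(Zea,((Salamandra,(Columba,(Enhydra,Aedes))),Pan)))).
That clade contains 8 terminal taxa: Aedes, Columba, Danio, Enhydra, Gasterosteus, Pan, Salamandra, Zea.

8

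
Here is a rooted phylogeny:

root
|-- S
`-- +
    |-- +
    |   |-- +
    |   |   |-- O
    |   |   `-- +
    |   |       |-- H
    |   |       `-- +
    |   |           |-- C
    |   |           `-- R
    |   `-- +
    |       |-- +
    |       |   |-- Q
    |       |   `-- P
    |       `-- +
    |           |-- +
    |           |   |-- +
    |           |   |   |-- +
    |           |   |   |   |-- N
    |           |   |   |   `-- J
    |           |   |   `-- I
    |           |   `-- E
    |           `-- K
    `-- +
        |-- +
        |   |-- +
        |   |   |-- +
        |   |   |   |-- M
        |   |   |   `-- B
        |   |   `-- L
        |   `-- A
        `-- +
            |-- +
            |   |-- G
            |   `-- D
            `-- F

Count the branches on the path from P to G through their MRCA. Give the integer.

8

The MRCA of P and G is the node subtending (((O,(H,(C,R))),((Q,P),((((N,J),I),E),K))),((((M,B),L),A),((G,D),F))).
From P up to that node: 4 branches. From G up to the same node: 4 branches. Total: 4 + 4 = 8.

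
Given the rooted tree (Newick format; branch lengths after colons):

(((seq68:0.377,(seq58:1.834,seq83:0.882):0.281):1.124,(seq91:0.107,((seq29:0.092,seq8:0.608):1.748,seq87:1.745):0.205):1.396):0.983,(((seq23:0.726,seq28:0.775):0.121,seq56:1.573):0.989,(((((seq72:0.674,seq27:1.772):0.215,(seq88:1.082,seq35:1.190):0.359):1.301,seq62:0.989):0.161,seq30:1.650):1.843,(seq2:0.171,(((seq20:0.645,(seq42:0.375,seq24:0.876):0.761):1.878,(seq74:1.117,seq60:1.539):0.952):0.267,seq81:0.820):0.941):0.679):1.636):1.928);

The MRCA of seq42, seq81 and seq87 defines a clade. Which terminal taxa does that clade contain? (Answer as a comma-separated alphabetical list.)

seq2, seq20, seq23, seq24, seq27, seq28, seq29, seq30, seq35, seq42, seq56, seq58, seq60, seq62, seq68, seq72, seq74, seq8, seq81, seq83, seq87, seq88, seq91

Tracing seq42: it sits inside (seq42,seq24).
Tracing seq81: it sits inside (((seq20,(seq42,seq24)),(seq74,seq60)),seq81).
Tracing seq87: it sits inside ((seq29,seq8),seq87).
The smallest clade enclosing all 3 is the whole tree (their MRCA is the root), so the answer is all 23 tips in alphabetical order.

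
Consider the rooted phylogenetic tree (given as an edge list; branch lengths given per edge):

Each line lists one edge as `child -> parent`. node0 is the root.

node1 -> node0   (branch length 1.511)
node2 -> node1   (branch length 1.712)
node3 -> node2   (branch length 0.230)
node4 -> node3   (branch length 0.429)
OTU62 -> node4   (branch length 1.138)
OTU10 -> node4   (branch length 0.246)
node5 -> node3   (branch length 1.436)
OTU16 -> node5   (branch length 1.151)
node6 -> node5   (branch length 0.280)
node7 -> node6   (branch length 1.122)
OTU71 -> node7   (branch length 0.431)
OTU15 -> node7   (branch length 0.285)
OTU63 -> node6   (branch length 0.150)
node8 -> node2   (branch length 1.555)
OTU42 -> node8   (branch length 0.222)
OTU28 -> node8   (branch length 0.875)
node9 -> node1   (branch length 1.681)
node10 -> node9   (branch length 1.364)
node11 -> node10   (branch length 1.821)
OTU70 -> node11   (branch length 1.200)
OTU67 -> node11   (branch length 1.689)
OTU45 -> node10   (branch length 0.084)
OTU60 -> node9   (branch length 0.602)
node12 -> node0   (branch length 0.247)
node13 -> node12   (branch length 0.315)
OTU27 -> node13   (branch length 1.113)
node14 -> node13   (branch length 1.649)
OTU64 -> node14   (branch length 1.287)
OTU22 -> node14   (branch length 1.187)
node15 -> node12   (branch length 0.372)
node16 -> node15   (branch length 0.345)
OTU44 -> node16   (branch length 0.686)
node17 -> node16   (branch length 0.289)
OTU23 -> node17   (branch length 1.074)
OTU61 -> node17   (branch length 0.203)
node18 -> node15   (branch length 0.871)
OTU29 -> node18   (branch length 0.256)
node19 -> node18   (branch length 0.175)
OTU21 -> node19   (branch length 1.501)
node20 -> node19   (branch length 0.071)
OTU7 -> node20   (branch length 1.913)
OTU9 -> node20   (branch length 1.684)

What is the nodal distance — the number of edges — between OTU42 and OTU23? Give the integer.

9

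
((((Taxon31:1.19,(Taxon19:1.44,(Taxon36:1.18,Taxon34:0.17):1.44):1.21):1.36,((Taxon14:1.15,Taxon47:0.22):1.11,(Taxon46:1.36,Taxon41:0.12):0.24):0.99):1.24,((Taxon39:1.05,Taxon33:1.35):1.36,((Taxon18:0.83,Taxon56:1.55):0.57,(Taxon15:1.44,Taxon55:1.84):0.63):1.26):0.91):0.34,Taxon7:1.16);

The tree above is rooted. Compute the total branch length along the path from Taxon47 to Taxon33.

7.18

The path runs Taxon47 → … → MRCA → … → Taxon33; the MRCA is the node subtending (((Taxon31,(Taxon19,(Taxon36,Taxon34))),((Taxon14,Taxon47),(Taxon46,Taxon41))),((Taxon39,Taxon33),((Taxon18,Taxon56),(Taxon15,Taxon55)))).
Branch lengths along that path: 0.22 + 1.11 + 0.99 + 1.24 + 0.91 + 1.36 + 1.35 = 7.18.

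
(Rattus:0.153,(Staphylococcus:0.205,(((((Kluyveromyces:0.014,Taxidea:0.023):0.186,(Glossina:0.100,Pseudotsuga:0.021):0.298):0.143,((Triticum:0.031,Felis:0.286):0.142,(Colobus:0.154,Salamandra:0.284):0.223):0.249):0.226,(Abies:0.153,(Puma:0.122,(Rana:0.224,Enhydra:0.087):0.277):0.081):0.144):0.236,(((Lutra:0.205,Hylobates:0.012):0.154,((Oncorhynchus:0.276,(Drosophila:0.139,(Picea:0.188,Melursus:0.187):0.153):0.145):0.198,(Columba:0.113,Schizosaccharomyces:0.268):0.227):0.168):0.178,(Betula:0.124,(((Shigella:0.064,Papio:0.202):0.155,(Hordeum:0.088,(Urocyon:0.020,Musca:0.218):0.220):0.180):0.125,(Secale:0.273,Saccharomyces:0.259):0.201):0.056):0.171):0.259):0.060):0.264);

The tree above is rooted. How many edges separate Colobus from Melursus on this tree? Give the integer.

The MRCA of Colobus and Melursus is the node subtending (((((Kluyveromyces,Taxidea),(Glossina,Pseudotsuga)),((Triticum,Felis),(Colobus,Salamandra))),(Abies,(Puma,(Rana,Enhydra)))),(((Lutra,Hylobates),((Oncorhynchus,(Drosophila,(Picea,Melursus))),(Columba,Schizosaccharomyces))),(Betula,(((Shigella,Papio),(Hordeum,(Urocyon,Musca))),(Secale,Saccharomyces))))).
From Colobus up to that node: 5 branches. From Melursus up to the same node: 7 branches. Total: 5 + 7 = 12.

12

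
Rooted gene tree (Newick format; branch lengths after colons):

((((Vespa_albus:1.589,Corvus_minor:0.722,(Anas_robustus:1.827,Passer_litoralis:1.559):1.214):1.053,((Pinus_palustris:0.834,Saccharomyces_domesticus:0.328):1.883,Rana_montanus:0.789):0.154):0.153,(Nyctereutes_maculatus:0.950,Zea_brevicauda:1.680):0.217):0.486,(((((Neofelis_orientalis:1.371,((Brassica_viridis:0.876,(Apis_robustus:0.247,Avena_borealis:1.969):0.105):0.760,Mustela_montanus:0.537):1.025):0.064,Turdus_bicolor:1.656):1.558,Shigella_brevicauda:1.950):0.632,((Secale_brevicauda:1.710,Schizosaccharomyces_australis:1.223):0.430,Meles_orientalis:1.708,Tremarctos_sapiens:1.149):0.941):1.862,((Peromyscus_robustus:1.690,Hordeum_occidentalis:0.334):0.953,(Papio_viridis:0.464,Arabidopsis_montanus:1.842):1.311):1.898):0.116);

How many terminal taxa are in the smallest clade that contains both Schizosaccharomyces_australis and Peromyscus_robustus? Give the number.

15

The MRCA of Schizosaccharomyces_australis and Peromyscus_robustus is the node subtending (((((Neofelis_orientalis,((Brassica_viridis,(Apis_robustus,Avena_borealis)),Mustela_montanus)),Turdus_bicolor),Shigella_brevicauda),((Secale_brevicauda,Schizosaccharomyces_australis),Meles_orientalis,Tremarctos_sapiens)),((Peromyscus_robustus,Hordeum_occidentalis),(Papio_viridis,Arabidopsis_montanus))).
That clade contains 15 terminal taxa: Apis_robustus, Arabidopsis_montanus, Avena_borealis, Brassica_viridis, Hordeum_occidentalis, Meles_orientalis, Mustela_montanus, Neofelis_orientalis, Papio_viridis, Peromyscus_robustus, Schizosaccharomyces_australis, Secale_brevicauda, Shigella_brevicauda, Tremarctos_sapiens, Turdus_bicolor.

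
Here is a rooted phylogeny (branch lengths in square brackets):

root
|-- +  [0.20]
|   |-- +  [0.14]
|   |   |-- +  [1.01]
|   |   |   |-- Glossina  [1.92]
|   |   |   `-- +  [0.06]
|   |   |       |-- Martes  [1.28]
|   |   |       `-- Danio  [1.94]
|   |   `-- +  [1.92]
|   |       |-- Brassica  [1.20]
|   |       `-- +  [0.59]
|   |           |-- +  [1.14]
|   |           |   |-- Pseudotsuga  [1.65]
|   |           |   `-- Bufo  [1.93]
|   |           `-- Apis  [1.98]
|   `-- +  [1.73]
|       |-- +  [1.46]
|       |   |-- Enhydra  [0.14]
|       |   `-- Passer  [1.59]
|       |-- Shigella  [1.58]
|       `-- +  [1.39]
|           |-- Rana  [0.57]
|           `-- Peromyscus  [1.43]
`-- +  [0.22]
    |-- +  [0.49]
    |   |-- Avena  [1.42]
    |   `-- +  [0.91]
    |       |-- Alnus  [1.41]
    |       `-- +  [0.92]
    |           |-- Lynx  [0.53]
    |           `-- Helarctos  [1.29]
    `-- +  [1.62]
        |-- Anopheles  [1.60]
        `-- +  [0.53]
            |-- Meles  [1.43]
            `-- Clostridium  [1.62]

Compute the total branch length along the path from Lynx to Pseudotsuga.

The path runs Lynx → … → MRCA → … → Pseudotsuga; the MRCA is the root of the tree.
Branch lengths along that path: 0.53 + 0.92 + 0.91 + 0.49 + 0.22 + 0.20 + 0.14 + 1.92 + 0.59 + 1.14 + 1.65 = 8.71.

8.71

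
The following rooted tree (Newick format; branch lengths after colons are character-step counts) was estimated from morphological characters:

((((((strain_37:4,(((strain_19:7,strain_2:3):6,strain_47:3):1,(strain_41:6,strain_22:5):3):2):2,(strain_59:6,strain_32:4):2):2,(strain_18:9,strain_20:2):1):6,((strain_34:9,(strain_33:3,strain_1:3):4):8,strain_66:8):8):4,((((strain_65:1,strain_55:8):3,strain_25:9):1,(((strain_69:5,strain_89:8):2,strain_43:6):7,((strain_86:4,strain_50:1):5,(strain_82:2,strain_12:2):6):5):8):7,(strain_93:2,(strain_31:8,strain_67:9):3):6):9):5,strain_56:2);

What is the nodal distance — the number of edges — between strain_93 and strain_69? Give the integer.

7

The MRCA of strain_93 and strain_69 is the node subtending ((((strain_65,strain_55),strain_25),(((strain_69,strain_89),strain_43),((strain_86,strain_50),(strain_82,strain_12)))),(strain_93,(strain_31,strain_67))).
From strain_93 up to that node: 2 branches. From strain_69 up to the same node: 5 branches. Total: 2 + 5 = 7.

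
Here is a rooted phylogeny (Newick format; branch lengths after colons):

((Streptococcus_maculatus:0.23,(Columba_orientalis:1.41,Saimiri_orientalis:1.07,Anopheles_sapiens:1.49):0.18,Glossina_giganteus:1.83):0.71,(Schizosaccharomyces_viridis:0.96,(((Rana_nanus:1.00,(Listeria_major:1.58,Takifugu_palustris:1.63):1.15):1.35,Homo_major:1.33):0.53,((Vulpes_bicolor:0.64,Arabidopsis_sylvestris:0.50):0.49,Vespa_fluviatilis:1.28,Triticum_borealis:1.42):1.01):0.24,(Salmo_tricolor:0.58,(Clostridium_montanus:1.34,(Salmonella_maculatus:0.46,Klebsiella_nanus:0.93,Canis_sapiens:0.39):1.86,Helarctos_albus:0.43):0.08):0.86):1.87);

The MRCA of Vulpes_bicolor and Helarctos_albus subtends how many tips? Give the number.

The MRCA of Vulpes_bicolor and Helarctos_albus is the node subtending (Schizosaccharomyces_viridis,(((Rana_nanus,(Listeria_major,Takifugu_palustris)),Homo_major),((Vulpes_bicolor,Arabidopsis_sylvestris),Vespa_fluviatilis,Triticum_borealis)),(Salmo_tricolor,(Clostridium_montanus,(Salmonella_maculatus,Klebsiella_nanus,Canis_sapiens),Helarctos_albus))).
That clade contains 15 terminal taxa: Arabidopsis_sylvestris, Canis_sapiens, Clostridium_montanus, Helarctos_albus, Homo_major, Klebsiella_nanus, Listeria_major, Rana_nanus, Salmo_tricolor, Salmonella_maculatus, Schizosaccharomyces_viridis, Takifugu_palustris, Triticum_borealis, Vespa_fluviatilis, Vulpes_bicolor.

15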